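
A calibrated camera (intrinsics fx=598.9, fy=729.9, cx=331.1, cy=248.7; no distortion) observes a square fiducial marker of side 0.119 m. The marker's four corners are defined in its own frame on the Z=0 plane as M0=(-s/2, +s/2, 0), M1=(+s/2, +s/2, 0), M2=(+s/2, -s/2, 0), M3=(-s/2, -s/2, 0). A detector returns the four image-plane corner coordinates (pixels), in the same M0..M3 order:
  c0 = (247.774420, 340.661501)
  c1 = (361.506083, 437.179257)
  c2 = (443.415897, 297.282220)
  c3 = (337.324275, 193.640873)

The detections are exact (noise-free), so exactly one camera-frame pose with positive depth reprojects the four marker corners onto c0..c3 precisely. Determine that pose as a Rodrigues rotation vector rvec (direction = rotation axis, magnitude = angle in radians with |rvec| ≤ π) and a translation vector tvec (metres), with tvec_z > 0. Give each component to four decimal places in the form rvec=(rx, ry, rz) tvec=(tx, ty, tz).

rvec=(0.0055, -0.2831, 0.6423) tvec=(0.0152, 0.0466, 0.4906)

Intrinsics K: fx=598.9, fy=729.9, cx=331.1, cy=248.7
Marker side s = 0.119 m; corners in marker frame (Z=0):
  M0 = (-0.0595, +0.0595, 0)
  M1 = (+0.0595, +0.0595, 0)
  M2 = (+0.0595, -0.0595, 0)
  M3 = (-0.0595, -0.0595, 0)
Detected image corners:
  c0 = (247.774420, 340.661501) px
  c1 = (361.506083, 437.179257) px
  c2 = (443.415897, 297.282220) px
  c3 = (337.324275, 193.640873) px
Planar DLT: solve 8×8 A·h = b for H (H[2,2]=1):
  H  [+1108.92124 -777.60792 +349.67893]
  H  [+1010.72506 +1151.45365 +318.06637]
  H  [+0.53413 -0.16751 +1.00000]
B = K⁻¹H; ‖b₁‖=2.038132, ‖b₂‖=2.038132; λ = 2/(‖b₁‖+‖b₂‖) = 0.490645, sign → tz>0 ⇒ λ=+0.490645
r₁ = λ·B[:,0] = (+0.76359,+0.59012,+0.26207); r₂ = λ·B[:,1] = (-0.59161,+0.80202,-0.08219)
r₃ = r₁×r₂ = (-0.25869,-0.09229,+0.96154); SVD([r₁ r₂ r₃]) → R = UVᵀ:
  R  [+0.76359 -0.59161 -0.25869]
  R  [+0.59012 +0.80202 -0.09229]
  R  [+0.26207 -0.08219 +0.96154]
t = (+0.01522, +0.04663, +0.49065) m
tr R = 2.527157; θ = arccos((tr R − 1)/2) = 0.701959 rad = 40.219°
axis k = ((R−Rᵀ)₃₂, (R−Rᵀ)₁₃, (R−Rᵀ)₂₁) / (2 sinθ) = (+0.007822, -0.403239, +0.915061)
rvec = θ·k = (+0.005491, -0.283058, +0.642336)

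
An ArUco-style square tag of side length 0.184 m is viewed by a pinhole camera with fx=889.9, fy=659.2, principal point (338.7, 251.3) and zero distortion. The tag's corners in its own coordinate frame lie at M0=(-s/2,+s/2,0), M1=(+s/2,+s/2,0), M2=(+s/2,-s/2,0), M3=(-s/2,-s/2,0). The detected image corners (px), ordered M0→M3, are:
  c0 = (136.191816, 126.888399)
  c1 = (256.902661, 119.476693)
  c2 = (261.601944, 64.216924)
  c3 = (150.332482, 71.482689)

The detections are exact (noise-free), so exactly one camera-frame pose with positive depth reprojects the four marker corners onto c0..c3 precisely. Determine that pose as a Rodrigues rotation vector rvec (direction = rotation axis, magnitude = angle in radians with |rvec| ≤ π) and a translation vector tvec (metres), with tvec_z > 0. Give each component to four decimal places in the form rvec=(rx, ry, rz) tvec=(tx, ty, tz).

Intrinsics K: fx=889.9, fy=659.2, cx=338.7, cy=251.3
Marker side s = 0.184 m; corners in marker frame (Z=0):
  M0 = (-0.0920, +0.0920, 0)
  M1 = (+0.0920, +0.0920, 0)
  M2 = (+0.0920, -0.0920, 0)
  M3 = (-0.0920, -0.0920, 0)
Detected image corners:
  c0 = (136.191816, 126.888399) px
  c1 = (256.902661, 119.476693) px
  c2 = (261.601944, 64.216924) px
  c3 = (150.332482, 71.482689) px
Planar DLT: solve 8×8 A·h = b for H (H[2,2]=1):
  H  [+620.30793 -141.06631 +201.21135]
  H  [-44.14930 +258.12080 +94.39605]
  H  [-0.04482 -0.44602 +1.00000]
B = K⁻¹H; ‖b₁‖=0.717255, ‖b₂‖=0.717255; λ = 2/(‖b₁‖+‖b₂‖) = 1.394205, sign → tz>0 ⇒ λ=+1.394205
r₁ = λ·B[:,0] = (+0.99562,-0.06955,-0.06249); r₂ = λ·B[:,1] = (+0.01567,+0.78298,-0.62184)
r₃ = r₁×r₂ = (+0.09218,+0.61814,+0.78064); SVD([r₁ r₂ r₃]) → R = UVᵀ:
  R  [+0.99562 +0.01567 +0.09218]
  R  [-0.06955 +0.78298 +0.61814]
  R  [-0.06249 -0.62184 +0.78064]
t = (-0.21540, -0.33185, +1.39420) m
tr R = 2.559246; θ = arccos((tr R − 1)/2) = 0.676733 rad = 38.774°
axis k = ((R−Rᵀ)₃₂, (R−Rᵀ)₁₃, (R−Rᵀ)₂₁) / (2 sinθ) = (-0.990011, +0.123489, -0.068042)
rvec = θ·k = (-0.669973, +0.083569, -0.046046)

rvec=(-0.6700, 0.0836, -0.0460) tvec=(-0.2154, -0.3319, 1.3942)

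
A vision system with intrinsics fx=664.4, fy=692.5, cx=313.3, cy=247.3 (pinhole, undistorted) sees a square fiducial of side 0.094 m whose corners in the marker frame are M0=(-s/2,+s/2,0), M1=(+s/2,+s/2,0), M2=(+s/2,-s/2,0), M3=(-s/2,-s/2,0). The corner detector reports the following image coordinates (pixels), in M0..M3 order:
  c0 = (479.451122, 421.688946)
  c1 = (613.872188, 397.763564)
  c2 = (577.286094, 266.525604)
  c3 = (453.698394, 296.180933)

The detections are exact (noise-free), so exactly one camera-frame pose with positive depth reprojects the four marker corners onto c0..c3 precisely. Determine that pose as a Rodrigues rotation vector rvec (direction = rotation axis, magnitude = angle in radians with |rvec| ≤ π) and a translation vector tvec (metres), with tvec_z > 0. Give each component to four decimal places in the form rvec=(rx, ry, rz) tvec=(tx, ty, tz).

Intrinsics K: fx=664.4, fy=692.5, cx=313.3, cy=247.3
Marker side s = 0.094 m; corners in marker frame (Z=0):
  M0 = (-0.0470, +0.0470, 0)
  M1 = (+0.0470, +0.0470, 0)
  M2 = (+0.0470, -0.0470, 0)
  M3 = (-0.0470, -0.0470, 0)
Detected image corners:
  c0 = (479.451122, 421.688946) px
  c1 = (613.872188, 397.763564) px
  c2 = (577.286094, 266.525604) px
  c3 = (453.698394, 296.180933) px
Planar DLT: solve 8×8 A·h = b for H (H[2,2]=1):
  H  [+1036.04664 -63.78358 +528.62548]
  H  [-503.59585 +1108.63219 +343.69988]
  H  [-0.62954 -0.74126 +1.00000]
B = K⁻¹H; ‖b₁‖=2.023443, ‖b₂‖=2.023443; λ = 2/(‖b₁‖+‖b₂‖) = 0.494207, sign → tz>0 ⇒ λ=+0.494207
r₁ = λ·B[:,0] = (+0.91736,-0.24829,-0.31112); r₂ = λ·B[:,1] = (+0.12530,+0.92201,-0.36634)
r₃ = r₁×r₂ = (+0.37781,+0.29708,+0.87693); SVD([r₁ r₂ r₃]) → R = UVᵀ:
  R  [+0.91736 +0.12530 +0.37781]
  R  [-0.24829 +0.92201 +0.29708]
  R  [-0.31112 -0.36634 +0.87693]
t = (+0.16017, +0.06880, +0.49421) m
tr R = 2.716296; θ = arccos((tr R − 1)/2) = 0.539145 rad = 30.891°
axis k = ((R−Rᵀ)₃₂, (R−Rᵀ)₁₃, (R−Rᵀ)₂₁) / (2 sinθ) = (-0.646100, +0.670951, -0.363840)
rvec = θ·k = (-0.348341, +0.361740, -0.196162)

rvec=(-0.3483, 0.3617, -0.1962) tvec=(0.1602, 0.0688, 0.4942)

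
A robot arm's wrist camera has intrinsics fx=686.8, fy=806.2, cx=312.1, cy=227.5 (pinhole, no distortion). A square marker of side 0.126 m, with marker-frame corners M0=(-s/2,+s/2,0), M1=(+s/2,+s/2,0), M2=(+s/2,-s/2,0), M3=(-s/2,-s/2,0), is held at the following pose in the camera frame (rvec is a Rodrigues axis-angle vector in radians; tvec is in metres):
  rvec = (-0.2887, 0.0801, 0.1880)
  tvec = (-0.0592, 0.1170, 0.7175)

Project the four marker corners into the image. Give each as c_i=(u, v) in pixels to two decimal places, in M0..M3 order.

Intrinsics K: fx=686.8, fy=806.2, cx=312.1, cy=227.5
Marker side s = 0.126 m; corners in marker frame (Z=0):
  M0 = (-0.0630, +0.0630, 0)
  M1 = (+0.0630, +0.0630, 0)
  M2 = (+0.0630, -0.0630, 0)
  M3 = (-0.0630, -0.0630, 0)
rvec = (-0.2887, 0.0801, 0.1880), |rvec| = θ = 0.35371 rad = 20.266°
Rodrigues: sinθ=0.34638, 1−cosθ=0.06190; R = I + sinθ·[k]× + (1−cosθ)·[k]×²:
    [+0.97934 -0.19555 +0.05158]
    [+0.17266 +0.94127 +0.29017]
    [-0.10530 -0.27527 +0.95558]
t = (-0.0592, 0.1170, 0.7175) m
M0: Pc = R·M0+t = (-0.13322, +0.16542, +0.70679); u = 686.8·(-0.13322)/0.70679 + 312.1 = 182.6504, v = 806.2·(+0.16542)/0.70679 + 227.5 = 416.1885
M1: Pc = R·M1+t = (-0.00982, +0.18718, +0.69352); u = 686.8·(-0.00982)/0.69352 + 312.1 = 302.3740, v = 806.2·(+0.18718)/0.69352 + 227.5 = 445.0881
M2: Pc = R·M2+t = (+0.01482, +0.06858, +0.72821); u = 686.8·(+0.01482)/0.72821 + 312.1 = 326.0751, v = 806.2·(+0.06858)/0.72821 + 227.5 = 303.4224
M3: Pc = R·M3+t = (-0.10858, +0.04682, +0.74148); u = 686.8·(-0.10858)/0.74148 + 312.1 = 211.5277, v = 806.2·(+0.04682)/0.74148 + 227.5 = 278.4095

c0=(182.65, 416.19) c1=(302.37, 445.09) c2=(326.08, 303.42) c3=(211.53, 278.41)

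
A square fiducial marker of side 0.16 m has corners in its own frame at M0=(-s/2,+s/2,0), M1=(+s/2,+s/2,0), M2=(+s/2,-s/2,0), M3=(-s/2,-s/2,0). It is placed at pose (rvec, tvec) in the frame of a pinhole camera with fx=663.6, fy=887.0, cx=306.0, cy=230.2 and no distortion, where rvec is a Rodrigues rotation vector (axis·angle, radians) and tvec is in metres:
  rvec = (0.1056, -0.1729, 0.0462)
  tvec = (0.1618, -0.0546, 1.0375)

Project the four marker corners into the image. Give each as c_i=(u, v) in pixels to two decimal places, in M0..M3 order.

Intrinsics K: fx=663.6, fy=887.0, cx=306.0, cy=230.2
Marker side s = 0.16 m; corners in marker frame (Z=0):
  M0 = (-0.0800, +0.0800, 0)
  M1 = (+0.0800, +0.0800, 0)
  M2 = (+0.0800, -0.0800, 0)
  M3 = (-0.0800, -0.0800, 0)
rvec = (0.1056, -0.1729, 0.0462), |rvec| = θ = 0.20780 rad = 11.906°
Rodrigues: sinθ=0.20631, 1−cosθ=0.02151; R = I + sinθ·[k]× + (1−cosθ)·[k]×²:
    [+0.98404 -0.05496 -0.16923]
    [+0.03677 +0.99338 -0.10882]
    [+0.17409 +0.10086 +0.97955]
t = (0.1618, -0.0546, 1.0375) m
M0: Pc = R·M0+t = (+0.07868, +0.02193, +1.03164); u = 663.6·(+0.07868)/1.03164 + 306.0 = 356.6102, v = 887.0·(+0.02193)/1.03164 + 230.2 = 249.0542
M1: Pc = R·M1+t = (+0.23613, +0.02781, +1.05950); u = 663.6·(+0.23613)/1.05950 + 306.0 = 453.8943, v = 887.0·(+0.02781)/1.05950 + 230.2 = 253.4841
M2: Pc = R·M2+t = (+0.24492, -0.13113, +1.04336); u = 663.6·(+0.24492)/1.04336 + 306.0 = 461.7752, v = 887.0·(-0.13113)/1.04336 + 230.2 = 118.7223
M3: Pc = R·M3+t = (+0.08747, -0.13701, +1.01550); u = 663.6·(+0.08747)/1.01550 + 306.0 = 363.1613, v = 887.0·(-0.13701)/1.01550 + 230.2 = 110.5256

c0=(356.61, 249.05) c1=(453.89, 253.48) c2=(461.78, 118.72) c3=(363.16, 110.53)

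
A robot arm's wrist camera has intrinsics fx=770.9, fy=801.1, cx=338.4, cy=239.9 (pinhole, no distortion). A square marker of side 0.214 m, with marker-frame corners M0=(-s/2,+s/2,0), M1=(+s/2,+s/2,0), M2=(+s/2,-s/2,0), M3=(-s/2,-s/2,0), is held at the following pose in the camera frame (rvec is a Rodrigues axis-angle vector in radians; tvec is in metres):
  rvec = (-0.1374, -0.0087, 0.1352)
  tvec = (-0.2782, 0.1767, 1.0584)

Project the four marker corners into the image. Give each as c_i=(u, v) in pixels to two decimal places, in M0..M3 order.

Intrinsics K: fx=770.9, fy=801.1, cx=338.4, cy=239.9
Marker side s = 0.214 m; corners in marker frame (Z=0):
  M0 = (-0.1070, +0.1070, 0)
  M1 = (+0.1070, +0.1070, 0)
  M2 = (+0.1070, -0.1070, 0)
  M3 = (-0.1070, -0.1070, 0)
rvec = (-0.1374, -0.0087, 0.1352), |rvec| = θ = 0.19296 rad = 11.056°
Rodrigues: sinθ=0.19176, 1−cosθ=0.01856; R = I + sinθ·[k]× + (1−cosθ)·[k]×²:
    [+0.99085 -0.13377 -0.01791]
    [+0.13496 +0.98148 +0.13596]
    [-0.00061 -0.13714 +0.99055]
t = (-0.2782, 0.1767, 1.0584) m
M0: Pc = R·M0+t = (-0.39853, +0.26728, +1.04379); u = 770.9·(-0.39853)/1.04379 + 338.4 = 44.0598, v = 801.1·(+0.26728)/1.04379 + 239.9 = 445.0329
M1: Pc = R·M1+t = (-0.18649, +0.29616, +1.04366); u = 770.9·(-0.18649)/1.04366 + 338.4 = 200.6477, v = 801.1·(+0.29616)/1.04366 + 239.9 = 467.2275
M2: Pc = R·M2+t = (-0.15787, +0.08612, +1.07301); u = 770.9·(-0.15787)/1.07301 + 338.4 = 224.9816, v = 801.1·(+0.08612)/1.07301 + 239.9 = 304.1983
M3: Pc = R·M3+t = (-0.36991, +0.05724, +1.07314); u = 770.9·(-0.36991)/1.07314 + 338.4 = 72.6729, v = 801.1·(+0.05724)/1.07314 + 239.9 = 282.6307

c0=(44.06, 445.03) c1=(200.65, 467.23) c2=(224.98, 304.20) c3=(72.67, 282.63)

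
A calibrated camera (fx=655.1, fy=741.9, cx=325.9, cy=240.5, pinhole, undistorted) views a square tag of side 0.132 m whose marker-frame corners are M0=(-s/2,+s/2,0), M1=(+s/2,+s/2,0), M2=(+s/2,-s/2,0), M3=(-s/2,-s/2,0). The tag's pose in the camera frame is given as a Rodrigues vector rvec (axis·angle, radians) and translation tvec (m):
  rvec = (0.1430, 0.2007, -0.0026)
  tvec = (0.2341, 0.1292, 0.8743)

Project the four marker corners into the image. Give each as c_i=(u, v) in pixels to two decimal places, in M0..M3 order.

c0=(450.48, 400.80) c1=(551.58, 406.95) c2=(554.81, 296.80) c3=(451.47, 293.81)

Intrinsics K: fx=655.1, fy=741.9, cx=325.9, cy=240.5
Marker side s = 0.132 m; corners in marker frame (Z=0):
  M0 = (-0.0660, +0.0660, 0)
  M1 = (+0.0660, +0.0660, 0)
  M2 = (+0.0660, -0.0660, 0)
  M3 = (-0.0660, -0.0660, 0)
rvec = (0.1430, 0.2007, -0.0026), |rvec| = θ = 0.24645 rad = 14.120°
Rodrigues: sinθ=0.24396, 1−cosθ=0.03021; R = I + sinθ·[k]× + (1−cosθ)·[k]×²:
    [+0.97996 +0.01685 +0.19849]
    [+0.01170 +0.98982 -0.14182]
    [-0.19886 +0.14130 +0.96979]
t = (0.2341, 0.1292, 0.8743) m
M0: Pc = R·M0+t = (+0.17053, +0.19376, +0.89675); u = 655.1·(+0.17053)/0.89675 + 325.9 = 450.4803, v = 741.9·(+0.19376)/0.89675 + 240.5 = 400.7983
M1: Pc = R·M1+t = (+0.29989, +0.19530, +0.87050); u = 655.1·(+0.29989)/0.87050 + 325.9 = 551.5834, v = 741.9·(+0.19530)/0.87050 + 240.5 = 406.9486
M2: Pc = R·M2+t = (+0.29767, +0.06464, +0.85185); u = 655.1·(+0.29767)/0.85185 + 325.9 = 554.8141, v = 741.9·(+0.06464)/0.85185 + 240.5 = 296.8004
M3: Pc = R·M3+t = (+0.16831, +0.06310, +0.87810); u = 655.1·(+0.16831)/0.87810 + 325.9 = 451.4670, v = 741.9·(+0.06310)/0.87810 + 240.5 = 293.8121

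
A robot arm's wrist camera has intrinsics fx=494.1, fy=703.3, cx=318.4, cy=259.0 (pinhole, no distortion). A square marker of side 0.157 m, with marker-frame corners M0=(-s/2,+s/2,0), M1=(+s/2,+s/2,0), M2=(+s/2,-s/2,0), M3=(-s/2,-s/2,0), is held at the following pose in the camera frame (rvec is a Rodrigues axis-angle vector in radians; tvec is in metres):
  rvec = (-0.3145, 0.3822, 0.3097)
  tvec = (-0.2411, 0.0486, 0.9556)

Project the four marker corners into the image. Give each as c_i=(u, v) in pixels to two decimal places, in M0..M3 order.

c0=(146.07, 332.53) c1=(209.52, 366.30) c2=(242.74, 255.94) c3=(179.55, 230.46)

Intrinsics K: fx=494.1, fy=703.3, cx=318.4, cy=259.0
Marker side s = 0.157 m; corners in marker frame (Z=0):
  M0 = (-0.0785, +0.0785, 0)
  M1 = (+0.0785, +0.0785, 0)
  M2 = (+0.0785, -0.0785, 0)
  M3 = (-0.0785, -0.0785, 0)
rvec = (-0.3145, 0.3822, 0.3097), |rvec| = θ = 0.58387 rad = 33.453°
Rodrigues: sinθ=0.55125, 1−cosθ=0.16566; R = I + sinθ·[k]× + (1−cosθ)·[k]×²:
    [+0.88240 -0.35081 +0.31352]
    [+0.23399 +0.90532 +0.35445]
    [-0.40818 -0.23941 +0.88095]
t = (-0.2411, 0.0486, 0.9556) m
M0: Pc = R·M0+t = (-0.33791, +0.10130, +0.96885); u = 494.1·(-0.33791)/0.96885 + 318.4 = 146.0716, v = 703.3·(+0.10130)/0.96885 + 259.0 = 332.5349
M1: Pc = R·M1+t = (-0.19937, +0.13804, +0.90476); u = 494.1·(-0.19937)/0.90476 + 318.4 = 209.5220, v = 703.3·(+0.13804)/0.90476 + 259.0 = 366.2995
M2: Pc = R·M2+t = (-0.14429, -0.00410, +0.94235); u = 494.1·(-0.14429)/0.94235 + 318.4 = 242.7436, v = 703.3·(-0.00410)/0.94235 + 259.0 = 255.9402
M3: Pc = R·M3+t = (-0.28283, -0.04084, +1.00644); u = 494.1·(-0.28283)/1.00644 + 318.4 = 179.5475, v = 703.3·(-0.04084)/1.00644 + 259.0 = 230.4637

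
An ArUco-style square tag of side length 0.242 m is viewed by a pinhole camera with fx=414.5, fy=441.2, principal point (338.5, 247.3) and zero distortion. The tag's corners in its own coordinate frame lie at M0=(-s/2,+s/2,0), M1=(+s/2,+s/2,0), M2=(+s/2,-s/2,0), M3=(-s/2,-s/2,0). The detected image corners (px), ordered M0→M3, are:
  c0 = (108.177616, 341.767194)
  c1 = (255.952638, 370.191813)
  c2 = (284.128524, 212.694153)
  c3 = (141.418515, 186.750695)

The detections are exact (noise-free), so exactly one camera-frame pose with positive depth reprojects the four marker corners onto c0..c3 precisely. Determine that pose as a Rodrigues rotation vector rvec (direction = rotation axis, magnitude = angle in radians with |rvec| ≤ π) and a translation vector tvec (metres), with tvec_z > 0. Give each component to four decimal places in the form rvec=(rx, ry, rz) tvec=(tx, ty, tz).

Intrinsics K: fx=414.5, fy=441.2, cx=338.5, cy=247.3
Marker side s = 0.242 m; corners in marker frame (Z=0):
  M0 = (-0.1210, +0.1210, 0)
  M1 = (+0.1210, +0.1210, 0)
  M2 = (+0.1210, -0.1210, 0)
  M3 = (-0.1210, -0.1210, 0)
Detected image corners:
  c0 = (108.177616, 341.767194) px
  c1 = (255.952638, 370.191813) px
  c2 = (284.128524, 212.694153) px
  c3 = (141.418515, 186.750695) px
Planar DLT: solve 8×8 A·h = b for H (H[2,2]=1):
  H  [+592.26235 -157.02463 +197.35877]
  H  [+101.37042 +603.32980 +276.34620]
  H  [-0.03911 -0.15237 +1.00000]
B = K⁻¹H; ‖b₁‖=1.482834, ‖b₂‖=1.482834; λ = 2/(‖b₁‖+‖b₂‖) = 0.674384, sign → tz>0 ⇒ λ=+0.674384
r₁ = λ·B[:,0] = (+0.98514,+0.16973,-0.02637); r₂ = λ·B[:,1] = (-0.17156,+0.97980,-0.10276)
r₃ = r₁×r₂ = (+0.00840,+0.10575,+0.99436); SVD([r₁ r₂ r₃]) → R = UVᵀ:
  R  [+0.98514 -0.17156 +0.00840]
  R  [+0.16973 +0.97980 +0.10575]
  R  [-0.02637 -0.10276 +0.99436]
t = (-0.22963, +0.04440, +0.67438) m
tr R = 2.959295; θ = arccos((tr R − 1)/2) = 0.202099 rad = 11.579°
axis k = ((R−Rᵀ)₃₂, (R−Rᵀ)₁₃, (R−Rᵀ)₂₁) / (2 sinθ) = (-0.519389, +0.086616, +0.850137)
rvec = θ·k = (-0.104968, +0.017505, +0.171812)

rvec=(-0.1050, 0.0175, 0.1718) tvec=(-0.2296, 0.0444, 0.6744)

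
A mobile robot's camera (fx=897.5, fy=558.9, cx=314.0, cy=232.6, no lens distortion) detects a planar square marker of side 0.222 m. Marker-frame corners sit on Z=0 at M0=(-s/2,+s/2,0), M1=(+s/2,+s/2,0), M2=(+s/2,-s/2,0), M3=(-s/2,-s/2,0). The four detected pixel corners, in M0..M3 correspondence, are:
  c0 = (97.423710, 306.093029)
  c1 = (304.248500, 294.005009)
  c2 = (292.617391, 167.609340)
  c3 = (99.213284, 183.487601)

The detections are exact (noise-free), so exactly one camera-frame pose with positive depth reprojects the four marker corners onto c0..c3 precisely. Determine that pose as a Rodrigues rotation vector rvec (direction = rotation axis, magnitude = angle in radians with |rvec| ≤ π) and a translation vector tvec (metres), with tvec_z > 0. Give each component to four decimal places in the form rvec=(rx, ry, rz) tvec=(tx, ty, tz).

rvec=(-0.2828, 0.1788, -0.0865) tvec=(-0.1253, 0.0056, 0.9563)

Intrinsics K: fx=897.5, fy=558.9, cx=314.0, cy=232.6
Marker side s = 0.222 m; corners in marker frame (Z=0):
  M0 = (-0.1110, +0.1110, 0)
  M1 = (+0.1110, +0.1110, 0)
  M2 = (+0.1110, -0.1110, 0)
  M3 = (-0.1110, -0.1110, 0)
Detected image corners:
  c0 = (97.423710, 306.093029) px
  c1 = (304.248500, 294.005009) px
  c2 = (292.617391, 167.609340) px
  c3 = (99.213284, 183.487601) px
Planar DLT: solve 8×8 A·h = b for H (H[2,2]=1):
  H  [+866.57572 -37.50286 +196.39971]
  H  [-103.83584 +489.81140 +235.87271]
  H  [-0.17059 -0.29790 +1.00000]
B = K⁻¹H; ‖b₁‖=1.045643, ‖b₂‖=1.045643; λ = 2/(‖b₁‖+‖b₂‖) = 0.956349, sign → tz>0 ⇒ λ=+0.956349
r₁ = λ·B[:,0] = (+0.98048,-0.10978,-0.16315); r₂ = λ·B[:,1] = (+0.05971,+0.95670,-0.28490)
r₃ = r₁×r₂ = (+0.18736,+0.26959,+0.94457); SVD([r₁ r₂ r₃]) → R = UVᵀ:
  R  [+0.98048 +0.05971 +0.18736]
  R  [-0.10978 +0.95670 +0.26959]
  R  [-0.16315 -0.28490 +0.94457]
t = (-0.12531, +0.00560, +0.95635) m
tr R = 2.881745; θ = arccos((tr R − 1)/2) = 0.345600 rad = 19.801°
axis k = ((R−Rᵀ)₃₂, (R−Rᵀ)₁₃, (R−Rᵀ)₂₁) / (2 sinθ) = (-0.818407, +0.517328, -0.250164)
rvec = θ·k = (-0.282841, +0.178788, -0.086457)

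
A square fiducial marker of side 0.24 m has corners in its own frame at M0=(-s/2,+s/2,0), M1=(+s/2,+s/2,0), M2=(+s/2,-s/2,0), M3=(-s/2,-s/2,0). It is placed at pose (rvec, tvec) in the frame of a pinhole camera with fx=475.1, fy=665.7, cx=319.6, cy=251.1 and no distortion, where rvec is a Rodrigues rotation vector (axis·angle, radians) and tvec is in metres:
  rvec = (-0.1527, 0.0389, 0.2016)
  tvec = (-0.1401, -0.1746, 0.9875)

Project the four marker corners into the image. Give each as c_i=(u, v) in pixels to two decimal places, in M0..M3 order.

c0=(182.43, 195.19) c1=(296.47, 227.02) c2=(320.39, 72.99) c3=(210.03, 44.23)

Intrinsics K: fx=475.1, fy=665.7, cx=319.6, cy=251.1
Marker side s = 0.24 m; corners in marker frame (Z=0):
  M0 = (-0.1200, +0.1200, 0)
  M1 = (+0.1200, +0.1200, 0)
  M2 = (+0.1200, -0.1200, 0)
  M3 = (-0.1200, -0.1200, 0)
rvec = (-0.1527, 0.0389, 0.2016), |rvec| = θ = 0.25588 rad = 14.661°
Rodrigues: sinθ=0.25309, 1−cosθ=0.03256; R = I + sinθ·[k]× + (1−cosθ)·[k]×²:
    [+0.97904 -0.20236 +0.02317]
    [+0.19645 +0.96819 +0.15494]
    [-0.05379 -0.14714 +0.98765]
t = (-0.1401, -0.1746, 0.9875) m
M0: Pc = R·M0+t = (-0.28187, -0.08199, +0.97630); u = 475.1·(-0.28187)/0.97630 + 319.6 = 182.4334, v = 665.7·(-0.08199)/0.97630 + 251.1 = 195.1934
M1: Pc = R·M1+t = (-0.04690, -0.03484, +0.96339); u = 475.1·(-0.04690)/0.96339 + 319.6 = 296.4716, v = 665.7·(-0.03484)/0.96339 + 251.1 = 227.0240
M2: Pc = R·M2+t = (+0.00167, -0.26721, +0.99870); u = 475.1·(+0.00167)/0.99870 + 319.6 = 320.3934, v = 665.7·(-0.26721)/0.99870 + 251.1 = 72.9879
M3: Pc = R·M3+t = (-0.23330, -0.31436, +1.01161); u = 475.1·(-0.23330)/1.01161 + 319.6 = 210.0309, v = 665.7·(-0.31436)/1.01161 + 251.1 = 44.2340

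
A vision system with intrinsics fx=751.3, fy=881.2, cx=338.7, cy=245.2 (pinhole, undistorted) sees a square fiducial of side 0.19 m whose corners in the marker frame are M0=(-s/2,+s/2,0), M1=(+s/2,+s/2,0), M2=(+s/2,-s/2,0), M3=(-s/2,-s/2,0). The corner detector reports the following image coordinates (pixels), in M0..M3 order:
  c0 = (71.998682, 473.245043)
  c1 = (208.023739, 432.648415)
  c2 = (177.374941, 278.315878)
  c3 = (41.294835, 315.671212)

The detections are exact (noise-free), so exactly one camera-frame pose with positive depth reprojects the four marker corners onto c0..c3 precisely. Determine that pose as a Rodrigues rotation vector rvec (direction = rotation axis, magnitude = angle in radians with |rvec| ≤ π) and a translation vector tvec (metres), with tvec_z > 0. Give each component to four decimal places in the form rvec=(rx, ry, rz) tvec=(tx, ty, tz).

rvec=(-0.0350, -0.1062, -0.2322) tvec=(-0.2976, 0.1539, 1.0478)

Intrinsics K: fx=751.3, fy=881.2, cx=338.7, cy=245.2
Marker side s = 0.19 m; corners in marker frame (Z=0):
  M0 = (-0.0950, +0.0950, 0)
  M1 = (+0.0950, +0.0950, 0)
  M2 = (+0.0950, -0.0950, 0)
  M3 = (-0.0950, -0.0950, 0)
Detected image corners:
  c0 = (71.998682, 473.245043) px
  c1 = (208.023739, 432.648415) px
  c2 = (177.374941, 278.315878) px
  c3 = (41.294835, 315.671212) px
Planar DLT: solve 8×8 A·h = b for H (H[2,2]=1):
  H  [+729.03959 +158.79330 +125.31443]
  H  [-166.10127 +812.72285 +374.61946]
  H  [+0.10406 -0.02133 +1.00000]
B = K⁻¹H; ‖b₁‖=0.954406, ‖b₂‖=0.954406; λ = 2/(‖b₁‖+‖b₂‖) = 1.047772, sign → tz>0 ⇒ λ=+1.047772
r₁ = λ·B[:,0] = (+0.96758,-0.22784,+0.10903); r₂ = λ·B[:,1] = (+0.23153,+0.97257,-0.02235)
r₃ = r₁×r₂ = (-0.10094,+0.04687,+0.99379); SVD([r₁ r₂ r₃]) → R = UVᵀ:
  R  [+0.96758 +0.23153 -0.10094]
  R  [-0.22784 +0.97257 +0.04687]
  R  [+0.10903 -0.02235 +0.99379]
t = (-0.29759, +0.15388, +1.04777) m
tr R = 2.933934; θ = arccos((tr R − 1)/2) = 0.257746 rad = 14.768°
axis k = ((R−Rᵀ)₃₂, (R−Rᵀ)₁₃, (R−Rᵀ)₂₁) / (2 sinθ) = (-0.135782, -0.411869, -0.901070)
rvec = θ·k = (-0.034997, -0.106158, -0.232247)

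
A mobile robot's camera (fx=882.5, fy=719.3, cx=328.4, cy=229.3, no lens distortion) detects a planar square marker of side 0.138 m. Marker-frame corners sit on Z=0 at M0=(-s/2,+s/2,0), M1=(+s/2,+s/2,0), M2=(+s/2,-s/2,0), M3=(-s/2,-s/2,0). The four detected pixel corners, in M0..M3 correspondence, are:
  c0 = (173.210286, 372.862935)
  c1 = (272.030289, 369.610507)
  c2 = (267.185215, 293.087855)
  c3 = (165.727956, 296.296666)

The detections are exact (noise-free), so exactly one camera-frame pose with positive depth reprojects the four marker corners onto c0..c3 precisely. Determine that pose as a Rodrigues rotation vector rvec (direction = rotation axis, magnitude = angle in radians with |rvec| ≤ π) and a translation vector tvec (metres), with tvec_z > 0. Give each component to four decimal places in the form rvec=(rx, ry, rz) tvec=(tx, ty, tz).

rvec=(0.2333, -0.0191, -0.0356) tvec=(-0.1501, 0.1763, 1.2176)

Intrinsics K: fx=882.5, fy=719.3, cx=328.4, cy=229.3
Marker side s = 0.138 m; corners in marker frame (Z=0):
  M0 = (-0.0690, +0.0690, 0)
  M1 = (+0.0690, +0.0690, 0)
  M2 = (+0.0690, -0.0690, 0)
  M3 = (-0.0690, -0.0690, 0)
Detected image corners:
  c0 = (173.210286, 372.862935) px
  c1 = (272.030289, 369.610507) px
  c2 = (267.185215, 293.087855) px
  c3 = (165.727956, 296.296666) px
Planar DLT: solve 8×8 A·h = b for H (H[2,2]=1):
  H  [+728.18480 +86.38921 +219.62084]
  H  [-19.36611 +617.96407 +333.46513]
  H  [+0.01215 +0.19009 +1.00000]
B = K⁻¹H; ‖b₁‖=0.821284, ‖b₂‖=0.821284; λ = 2/(‖b₁‖+‖b₂‖) = 1.217605, sign → tz>0 ⇒ λ=+1.217605
r₁ = λ·B[:,0] = (+0.99919,-0.03750,+0.01480); r₂ = λ·B[:,1] = (+0.03306,+0.97228,+0.23146)
r₃ = r₁×r₂ = (-0.02307,-0.23078,+0.97273); SVD([r₁ r₂ r₃]) → R = UVᵀ:
  R  [+0.99919 +0.03306 -0.02307]
  R  [-0.03750 +0.97228 -0.23078]
  R  [+0.01480 +0.23146 +0.97273]
t = (-0.15009, +0.17633, +1.21761) m
tr R = 2.944202; θ = arccos((tr R − 1)/2) = 0.236768 rad = 13.566°
axis k = ((R−Rᵀ)₃₂, (R−Rᵀ)₁₃, (R−Rᵀ)₂₁) / (2 sinθ) = (+0.985324, -0.080709, -0.150410)
rvec = θ·k = (+0.233293, -0.019109, -0.035612)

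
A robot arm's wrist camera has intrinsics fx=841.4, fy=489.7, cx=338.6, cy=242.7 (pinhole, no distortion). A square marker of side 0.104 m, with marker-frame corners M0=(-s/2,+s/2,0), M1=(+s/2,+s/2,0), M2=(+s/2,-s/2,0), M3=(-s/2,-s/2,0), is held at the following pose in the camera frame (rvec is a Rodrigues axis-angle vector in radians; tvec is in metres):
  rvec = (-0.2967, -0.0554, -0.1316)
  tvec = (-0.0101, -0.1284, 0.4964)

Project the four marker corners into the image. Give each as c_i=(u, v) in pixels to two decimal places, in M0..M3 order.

c0=(242.71, 168.04) c1=(422.72, 156.51) c2=(394.50, 67.82) c3=(224.68, 77.33)

Intrinsics K: fx=841.4, fy=489.7, cx=338.6, cy=242.7
Marker side s = 0.104 m; corners in marker frame (Z=0):
  M0 = (-0.0520, +0.0520, 0)
  M1 = (+0.0520, +0.0520, 0)
  M2 = (+0.0520, -0.0520, 0)
  M3 = (-0.0520, -0.0520, 0)
rvec = (-0.2967, -0.0554, -0.1316), |rvec| = θ = 0.32927 rad = 18.866°
Rodrigues: sinθ=0.32335, 1−cosθ=0.05372; R = I + sinθ·[k]× + (1−cosθ)·[k]×²:
    [+0.98990 +0.13738 -0.03506]
    [-0.12109 +0.94780 +0.29498]
    [+0.07375 -0.28776 +0.95486]
t = (-0.0101, -0.1284, 0.4964) m
M0: Pc = R·M0+t = (-0.05443, -0.07282, +0.47760); u = 841.4·(-0.05443)/0.47760 + 338.6 = 242.7079, v = 489.7·(-0.07282)/0.47760 + 242.7 = 168.0377
M1: Pc = R·M1+t = (+0.04852, -0.08541, +0.48527); u = 841.4·(+0.04852)/0.48527 + 338.6 = 422.7248, v = 489.7·(-0.08541)/0.48527 + 242.7 = 156.5095
M2: Pc = R·M2+t = (+0.03423, -0.18398, +0.51520); u = 841.4·(+0.03423)/0.51520 + 338.6 = 394.5045, v = 489.7·(-0.18398)/0.51520 + 242.7 = 67.8234
M3: Pc = R·M3+t = (-0.06872, -0.17139, +0.50753); u = 841.4·(-0.06872)/0.50753 + 338.6 = 224.6759, v = 489.7·(-0.17139)/0.50753 + 242.7 = 77.3316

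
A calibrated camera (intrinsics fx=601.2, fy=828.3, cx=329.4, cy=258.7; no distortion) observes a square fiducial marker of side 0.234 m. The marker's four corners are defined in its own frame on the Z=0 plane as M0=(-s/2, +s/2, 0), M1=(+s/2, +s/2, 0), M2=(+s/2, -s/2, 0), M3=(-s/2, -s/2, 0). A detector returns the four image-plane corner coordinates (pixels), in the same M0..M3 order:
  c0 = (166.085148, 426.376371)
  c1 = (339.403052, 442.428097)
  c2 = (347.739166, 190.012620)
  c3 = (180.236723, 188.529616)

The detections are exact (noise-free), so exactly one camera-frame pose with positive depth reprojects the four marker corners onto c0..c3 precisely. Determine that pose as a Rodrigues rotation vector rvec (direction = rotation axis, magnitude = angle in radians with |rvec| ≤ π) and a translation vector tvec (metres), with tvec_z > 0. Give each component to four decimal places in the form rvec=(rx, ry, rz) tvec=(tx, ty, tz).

Intrinsics K: fx=601.2, fy=828.3, cx=329.4, cy=258.7
Marker side s = 0.234 m; corners in marker frame (Z=0):
  M0 = (-0.1170, +0.1170, 0)
  M1 = (+0.1170, +0.1170, 0)
  M2 = (+0.1170, -0.1170, 0)
  M3 = (-0.1170, -0.1170, 0)
Detected image corners:
  c0 = (166.085148, 426.376371) px
  c1 = (339.403052, 442.428097) px
  c2 = (347.739166, 190.012620) px
  c3 = (180.236723, 188.529616) px
Planar DLT: solve 8×8 A·h = b for H (H[2,2]=1):
  H  [+663.89079 -90.32204 +255.99859]
  H  [-40.51591 +996.08065 +309.38321]
  H  [-0.24818 -0.16221 +1.00000]
B = K⁻¹H; ‖b₁‖=1.265167, ‖b₂‖=1.265167; λ = 2/(‖b₁‖+‖b₂‖) = 0.790409, sign → tz>0 ⇒ λ=+0.790409
r₁ = λ·B[:,0] = (+0.98031,+0.02261,-0.19617); r₂ = λ·B[:,1] = (-0.04850,+0.99056,-0.12822)
r₃ = r₁×r₂ = (+0.19142,+0.13520,+0.97215); SVD([r₁ r₂ r₃]) → R = UVᵀ:
  R  [+0.98031 -0.04850 +0.19142]
  R  [+0.02261 +0.99056 +0.13520]
  R  [-0.19617 -0.12822 +0.97215]
t = (-0.09650, +0.04836, +0.79041) m
tr R = 2.943022; θ = arccos((tr R − 1)/2) = 0.239271 rad = 13.709°
axis k = ((R−Rᵀ)₃₂, (R−Rᵀ)₁₃, (R−Rᵀ)₂₁) / (2 sinθ) = (-0.555752, +0.817702, +0.150011)
rvec = θ·k = (-0.132975, +0.195652, +0.035893)

rvec=(-0.1330, 0.1957, 0.0359) tvec=(-0.0965, 0.0484, 0.7904)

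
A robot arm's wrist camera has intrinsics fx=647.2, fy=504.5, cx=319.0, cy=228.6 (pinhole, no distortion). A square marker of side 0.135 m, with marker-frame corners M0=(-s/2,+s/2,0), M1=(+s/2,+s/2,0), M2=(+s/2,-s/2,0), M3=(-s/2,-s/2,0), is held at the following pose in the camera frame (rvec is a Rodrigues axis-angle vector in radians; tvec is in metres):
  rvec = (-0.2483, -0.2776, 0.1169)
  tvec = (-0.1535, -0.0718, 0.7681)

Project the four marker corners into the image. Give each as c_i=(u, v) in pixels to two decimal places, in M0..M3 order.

c0=(121.88, 217.04) c1=(239.43, 230.69) c2=(251.58, 148.92) c3=(139.91, 132.21)

Intrinsics K: fx=647.2, fy=504.5, cx=319.0, cy=228.6
Marker side s = 0.135 m; corners in marker frame (Z=0):
  M0 = (-0.0675, +0.0675, 0)
  M1 = (+0.0675, +0.0675, 0)
  M2 = (+0.0675, -0.0675, 0)
  M3 = (-0.0675, -0.0675, 0)
rvec = (-0.2483, -0.2776, 0.1169), |rvec| = θ = 0.39036 rad = 22.366°
Rodrigues: sinθ=0.38052, 1−cosθ=0.07523; R = I + sinθ·[k]× + (1−cosθ)·[k]×²:
    [+0.95521 -0.07993 -0.28493]
    [+0.14798 +0.96282 +0.22602]
    [+0.25627 -0.25806 +0.93152]
t = (-0.1535, -0.0718, 0.7681) m
M0: Pc = R·M0+t = (-0.22337, -0.01680, +0.73338); u = 647.2·(-0.22337)/0.73338 + 319.0 = 121.8776, v = 504.5·(-0.01680)/0.73338 + 228.6 = 217.0440
M1: Pc = R·M1+t = (-0.09442, +0.00318, +0.76798); u = 647.2·(-0.09442)/0.76798 + 319.0 = 239.4308, v = 504.5·(+0.00318)/0.76798 + 228.6 = 230.6883
M2: Pc = R·M2+t = (-0.08363, -0.12680, +0.80282); u = 647.2·(-0.08363)/0.80282 + 319.0 = 251.5821, v = 504.5·(-0.12680)/0.80282 + 228.6 = 148.9166
M3: Pc = R·M3+t = (-0.21258, -0.14678, +0.76822); u = 647.2·(-0.21258)/0.76822 + 319.0 = 139.9071, v = 504.5·(-0.14678)/0.76822 + 228.6 = 132.2085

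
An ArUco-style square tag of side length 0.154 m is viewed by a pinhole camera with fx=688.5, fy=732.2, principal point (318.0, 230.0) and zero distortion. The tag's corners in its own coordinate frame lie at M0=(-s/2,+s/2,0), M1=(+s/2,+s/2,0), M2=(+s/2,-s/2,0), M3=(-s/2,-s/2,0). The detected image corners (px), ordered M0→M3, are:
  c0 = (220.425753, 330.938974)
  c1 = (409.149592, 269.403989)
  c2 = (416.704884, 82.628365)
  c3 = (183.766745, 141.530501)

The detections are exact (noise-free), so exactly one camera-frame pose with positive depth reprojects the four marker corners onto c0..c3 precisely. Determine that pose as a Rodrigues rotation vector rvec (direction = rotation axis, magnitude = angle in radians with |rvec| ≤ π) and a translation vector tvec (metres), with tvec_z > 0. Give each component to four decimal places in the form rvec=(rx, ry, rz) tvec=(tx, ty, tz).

rvec=(0.6674, -0.3322, -0.1738) tvec=(-0.0038, -0.0101, 0.4762)

Intrinsics K: fx=688.5, fy=732.2, cx=318.0, cy=230.0
Marker side s = 0.154 m; corners in marker frame (Z=0):
  M0 = (-0.0770, +0.0770, 0)
  M1 = (+0.0770, +0.0770, 0)
  M2 = (+0.0770, -0.0770, 0)
  M3 = (-0.0770, -0.0770, 0)
Detected image corners:
  c0 = (220.425753, 330.938974) px
  c1 = (409.149592, 269.403989) px
  c2 = (416.704884, 82.628365) px
  c3 = (183.766745, 141.530501) px
Planar DLT: solve 8×8 A·h = b for H (H[2,2]=1):
  H  [+1512.89048 +496.61750 +312.43892]
  H  [-285.64817 +1494.40175 +214.53411]
  H  [+0.51548 +1.32620 +1.00000]
B = K⁻¹H; ‖b₁‖=2.099827, ‖b₂‖=2.099827; λ = 2/(‖b₁‖+‖b₂‖) = 0.476230, sign → tz>0 ⇒ λ=+0.476230
r₁ = λ·B[:,0] = (+0.93307,-0.26290,+0.24549); r₂ = λ·B[:,1] = (+0.05180,+0.77358,+0.63158)
r₃ = r₁×r₂ = (-0.35595,-0.57659,+0.73542); SVD([r₁ r₂ r₃]) → R = UVᵀ:
  R  [+0.93307 +0.05180 -0.35595]
  R  [-0.26290 +0.77358 -0.57659]
  R  [+0.24549 +0.63158 +0.73542]
t = (-0.00385, -0.01006, +0.47623) m
tr R = 2.442072; θ = arccos((tr R − 1)/2) = 0.765500 rad = 43.860°
axis k = ((R−Rᵀ)₃₂, (R−Rᵀ)₁₃, (R−Rᵀ)₂₁) / (2 sinθ) = (+0.871822, -0.434001, -0.227089)
rvec = θ·k = (+0.667380, -0.332228, -0.173837)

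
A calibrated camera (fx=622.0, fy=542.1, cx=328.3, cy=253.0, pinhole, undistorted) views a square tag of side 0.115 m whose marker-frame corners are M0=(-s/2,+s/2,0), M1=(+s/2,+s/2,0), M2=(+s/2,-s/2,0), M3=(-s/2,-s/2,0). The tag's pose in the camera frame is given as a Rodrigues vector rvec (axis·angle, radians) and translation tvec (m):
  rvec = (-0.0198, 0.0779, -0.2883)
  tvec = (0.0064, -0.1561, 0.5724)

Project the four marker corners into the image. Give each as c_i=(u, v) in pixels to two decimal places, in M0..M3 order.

c0=(293.39, 173.22) c1=(413.57, 140.67) c2=(377.49, 36.51) c3=(258.57, 70.39)

Intrinsics K: fx=622.0, fy=542.1, cx=328.3, cy=253.0
Marker side s = 0.115 m; corners in marker frame (Z=0):
  M0 = (-0.0575, +0.0575, 0)
  M1 = (+0.0575, +0.0575, 0)
  M2 = (+0.0575, -0.0575, 0)
  M3 = (-0.0575, -0.0575, 0)
rvec = (-0.0198, 0.0779, -0.2883), |rvec| = θ = 0.29929 rad = 17.148°
Rodrigues: sinθ=0.29485, 1−cosθ=0.04446; R = I + sinθ·[k]× + (1−cosθ)·[k]×²:
    [+0.95574 +0.28325 +0.07958]
    [-0.28478 +0.95856 +0.00836]
    [-0.07391 -0.03065 +0.99679]
t = (0.0064, -0.1561, 0.5724) m
M0: Pc = R·M0+t = (-0.03227, -0.08461, +0.57489); u = 622.0·(-0.03227)/0.57489 + 328.3 = 293.3874, v = 542.1·(-0.08461)/0.57489 + 253.0 = 173.2173
M1: Pc = R·M1+t = (+0.07764, -0.11736, +0.56639); u = 622.0·(+0.07764)/0.56639 + 328.3 = 413.5653, v = 542.1·(-0.11736)/0.56639 + 253.0 = 140.6746
M2: Pc = R·M2+t = (+0.04507, -0.22759, +0.56991); u = 622.0·(+0.04507)/0.56991 + 328.3 = 377.4872, v = 542.1·(-0.22759)/0.56991 + 253.0 = 36.5150
M3: Pc = R·M3+t = (-0.06484, -0.19484, +0.57841); u = 622.0·(-0.06484)/0.57841 + 328.3 = 258.5718, v = 542.1·(-0.19484)/0.57841 + 253.0 = 70.3899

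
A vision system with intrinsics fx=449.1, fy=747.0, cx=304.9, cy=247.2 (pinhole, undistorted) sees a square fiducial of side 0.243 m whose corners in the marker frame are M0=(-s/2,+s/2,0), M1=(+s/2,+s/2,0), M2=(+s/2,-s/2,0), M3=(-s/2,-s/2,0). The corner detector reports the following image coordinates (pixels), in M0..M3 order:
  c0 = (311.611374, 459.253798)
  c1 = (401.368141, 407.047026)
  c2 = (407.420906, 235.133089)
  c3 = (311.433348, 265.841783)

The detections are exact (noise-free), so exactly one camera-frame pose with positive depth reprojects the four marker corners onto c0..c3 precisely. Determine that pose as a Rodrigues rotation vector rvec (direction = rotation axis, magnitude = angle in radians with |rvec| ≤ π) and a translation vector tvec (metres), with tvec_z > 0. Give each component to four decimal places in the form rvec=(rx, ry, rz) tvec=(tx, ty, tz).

Intrinsics K: fx=449.1, fy=747.0, cx=304.9, cy=247.2
Marker side s = 0.243 m; corners in marker frame (Z=0):
  M0 = (-0.1215, +0.1215, 0)
  M1 = (+0.1215, +0.1215, 0)
  M2 = (+0.1215, -0.1215, 0)
  M3 = (-0.1215, -0.1215, 0)
Detected image corners:
  c0 = (311.611374, 459.253798) px
  c1 = (401.368141, 407.047026) px
  c2 = (407.420906, 235.133089) px
  c3 = (311.433348, 265.841783) px
Planar DLT: solve 8×8 A·h = b for H (H[2,2]=1):
  H  [+578.94956 +92.12034 +361.01451]
  H  [+16.13929 +849.06769 +343.68841]
  H  [+0.55095 +0.29352 +1.00000]
B = K⁻¹H; ‖b₁‖=1.080165, ‖b₂‖=1.080165; λ = 2/(‖b₁‖+‖b₂‖) = 0.925784, sign → tz>0 ⇒ λ=+0.925784
r₁ = λ·B[:,0] = (+0.84717,-0.14879,+0.51006); r₂ = λ·B[:,1] = (+0.00542,+0.96236,+0.27173)
r₃ = r₁×r₂ = (-0.53129,-0.22744,+0.81609); SVD([r₁ r₂ r₃]) → R = UVᵀ:
  R  [+0.84717 +0.00542 -0.53129]
  R  [-0.14879 +0.96236 -0.22744]
  R  [+0.51006 +0.27173 +0.81609]
t = (+0.11568, +0.11958, +0.92578) m
tr R = 2.625619; θ = arccos((tr R − 1)/2) = 0.621838 rad = 35.629°
axis k = ((R−Rᵀ)₃₂, (R−Rᵀ)₁₃, (R−Rᵀ)₂₁) / (2 sinθ) = (+0.428454, -0.893817, -0.132358)
rvec = θ·k = (+0.266429, -0.555809, -0.082305)

rvec=(0.2664, -0.5558, -0.0823) tvec=(0.1157, 0.1196, 0.9258)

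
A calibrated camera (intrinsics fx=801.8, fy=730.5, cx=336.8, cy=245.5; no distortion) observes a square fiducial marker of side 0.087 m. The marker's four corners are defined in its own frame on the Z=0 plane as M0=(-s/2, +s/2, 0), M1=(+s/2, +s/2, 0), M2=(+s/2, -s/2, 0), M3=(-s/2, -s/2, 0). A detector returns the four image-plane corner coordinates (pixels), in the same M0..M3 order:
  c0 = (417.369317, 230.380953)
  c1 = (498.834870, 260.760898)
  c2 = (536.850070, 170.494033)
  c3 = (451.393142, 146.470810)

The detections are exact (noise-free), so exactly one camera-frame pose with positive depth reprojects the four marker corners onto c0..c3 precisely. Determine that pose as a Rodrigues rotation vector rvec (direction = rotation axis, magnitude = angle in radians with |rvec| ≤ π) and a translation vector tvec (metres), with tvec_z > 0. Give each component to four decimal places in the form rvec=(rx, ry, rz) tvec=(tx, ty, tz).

rvec=(-0.0055, 0.6774, 0.3687) tvec=(0.1181, -0.0412, 0.6885)

Intrinsics K: fx=801.8, fy=730.5, cx=336.8, cy=245.5
Marker side s = 0.087 m; corners in marker frame (Z=0):
  M0 = (-0.0435, +0.0435, 0)
  M1 = (+0.0435, +0.0435, 0)
  M2 = (+0.0435, -0.0435, 0)
  M3 = (-0.0435, -0.0435, 0)
Detected image corners:
  c0 = (417.369317, 230.380953) px
  c1 = (498.834870, 260.760898) px
  c2 = (536.850070, 170.494033) px
  c3 = (451.393142, 146.470810) px
Planar DLT: solve 8×8 A·h = b for H (H[2,2]=1):
  H  [+535.12446 -334.41599 +474.36560]
  H  [+132.99543 +1033.00178 +201.81290]
  H  [-0.89062 +0.16532 +1.00000]
B = K⁻¹H; ‖b₁‖=1.452472, ‖b₂‖=1.452472; λ = 2/(‖b₁‖+‖b₂‖) = 0.688481, sign → tz>0 ⇒ λ=+0.688481
r₁ = λ·B[:,0] = (+0.71706,+0.33142,-0.61318); r₂ = λ·B[:,1] = (-0.33496,+0.93533,+0.11382)
r₃ = r₁×r₂ = (+0.61124,+0.12377,+0.78170); SVD([r₁ r₂ r₃]) → R = UVᵀ:
  R  [+0.71706 -0.33496 +0.61124]
  R  [+0.33142 +0.93533 +0.12377]
  R  [-0.61318 +0.11382 +0.78170]
t = (+0.11812, -0.04117, +0.68848) m
tr R = 2.434096; θ = arccos((tr R − 1)/2) = 0.771238 rad = 44.189°
axis k = ((R−Rᵀ)₃₂, (R−Rᵀ)₁₃, (R−Rᵀ)₂₁) / (2 sinθ) = (-0.007139, +0.878321, +0.478019)
rvec = θ·k = (-0.005506, +0.677394, +0.368666)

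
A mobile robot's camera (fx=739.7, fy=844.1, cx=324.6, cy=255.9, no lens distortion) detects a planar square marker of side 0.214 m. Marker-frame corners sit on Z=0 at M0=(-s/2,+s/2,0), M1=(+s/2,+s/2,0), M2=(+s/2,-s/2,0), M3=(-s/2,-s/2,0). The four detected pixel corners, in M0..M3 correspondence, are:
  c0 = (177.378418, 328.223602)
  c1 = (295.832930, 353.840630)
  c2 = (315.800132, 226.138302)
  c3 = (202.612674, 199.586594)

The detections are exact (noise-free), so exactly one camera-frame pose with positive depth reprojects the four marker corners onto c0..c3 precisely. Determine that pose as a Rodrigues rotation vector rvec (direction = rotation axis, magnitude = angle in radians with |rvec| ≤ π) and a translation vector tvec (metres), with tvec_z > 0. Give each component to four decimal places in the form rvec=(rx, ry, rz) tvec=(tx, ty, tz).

rvec=(-0.2604, -0.1265, 0.1845) tvec=(-0.1385, 0.0316, 1.3477)

Intrinsics K: fx=739.7, fy=844.1, cx=324.6, cy=255.9
Marker side s = 0.214 m; corners in marker frame (Z=0):
  M0 = (-0.1070, +0.1070, 0)
  M1 = (+0.1070, +0.1070, 0)
  M2 = (+0.1070, -0.1070, 0)
  M3 = (-0.1070, -0.1070, 0)
Detected image corners:
  c0 = (177.378418, 328.223602) px
  c1 = (295.832930, 353.840630) px
  c2 = (315.800132, 226.138302) px
  c3 = (202.612674, 199.586594) px
Planar DLT: solve 8×8 A·h = b for H (H[2,2]=1):
  H  [+559.39594 -154.59621 +248.60627]
  H  [+142.53276 +544.07313 +275.69343]
  H  [+0.07437 -0.19799 +1.00000]
B = K⁻¹H; ‖b₁‖=0.741991, ‖b₂‖=0.741991; λ = 2/(‖b₁‖+‖b₂‖) = 1.347725, sign → tz>0 ⇒ λ=+1.347725
r₁ = λ·B[:,0] = (+0.97523,+0.19719,+0.10023); r₂ = λ·B[:,1] = (-0.16458,+0.94959,-0.26684)
r₃ = r₁×r₂ = (-0.14780,+0.24373,+0.95852); SVD([r₁ r₂ r₃]) → R = UVᵀ:
  R  [+0.97523 -0.16458 -0.14780]
  R  [+0.19719 +0.94959 +0.24373]
  R  [+0.10023 -0.26684 +0.95852]
t = (-0.13846, +0.03160, +1.34773) m
tr R = 2.883329; θ = arccos((tr R − 1)/2) = 0.343254 rad = 19.667°
axis k = ((R−Rᵀ)₃₂, (R−Rᵀ)₁₃, (R−Rᵀ)₂₁) / (2 sinθ) = (-0.758527, -0.368482, +0.537454)
rvec = θ·k = (-0.260368, -0.126483, +0.184483)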